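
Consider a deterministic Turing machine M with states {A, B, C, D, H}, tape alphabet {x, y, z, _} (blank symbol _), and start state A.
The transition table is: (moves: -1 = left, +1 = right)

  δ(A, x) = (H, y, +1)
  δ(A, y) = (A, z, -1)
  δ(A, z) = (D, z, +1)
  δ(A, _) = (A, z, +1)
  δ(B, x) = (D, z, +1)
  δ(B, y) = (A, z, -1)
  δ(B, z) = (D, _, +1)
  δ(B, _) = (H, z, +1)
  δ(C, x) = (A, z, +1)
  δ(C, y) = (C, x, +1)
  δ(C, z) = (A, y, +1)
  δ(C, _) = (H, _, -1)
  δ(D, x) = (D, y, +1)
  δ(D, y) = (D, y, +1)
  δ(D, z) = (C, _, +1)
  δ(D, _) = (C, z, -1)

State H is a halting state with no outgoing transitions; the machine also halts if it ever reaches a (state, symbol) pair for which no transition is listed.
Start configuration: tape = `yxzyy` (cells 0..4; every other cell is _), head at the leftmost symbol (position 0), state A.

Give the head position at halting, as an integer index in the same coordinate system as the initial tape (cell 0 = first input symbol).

4

state=A head=0 tape=_[y]xzyy_   (A,y)→(A,z,-1)
state=A head=-1 tape=[_]zxzyy_   (A,_)→(A,z,+1)
state=A head=0 tape=z[z]xzyy_   (A,z)→(D,z,+1)
state=D head=1 tape=zz[x]zyy_   (D,x)→(D,y,+1)
state=D head=2 tape=zzy[z]yy_   (D,z)→(C,_,+1)
state=C head=3 tape=zzy_[y]y_   (C,y)→(C,x,+1)
state=C head=4 tape=zzy_x[y]_   (C,y)→(C,x,+1)
state=C head=5 tape=zzy_xx[_]   (C,_)→(H,_,-1)
state=H head=4 tape=zzy_x[x]_
At halt the head is at cell 4.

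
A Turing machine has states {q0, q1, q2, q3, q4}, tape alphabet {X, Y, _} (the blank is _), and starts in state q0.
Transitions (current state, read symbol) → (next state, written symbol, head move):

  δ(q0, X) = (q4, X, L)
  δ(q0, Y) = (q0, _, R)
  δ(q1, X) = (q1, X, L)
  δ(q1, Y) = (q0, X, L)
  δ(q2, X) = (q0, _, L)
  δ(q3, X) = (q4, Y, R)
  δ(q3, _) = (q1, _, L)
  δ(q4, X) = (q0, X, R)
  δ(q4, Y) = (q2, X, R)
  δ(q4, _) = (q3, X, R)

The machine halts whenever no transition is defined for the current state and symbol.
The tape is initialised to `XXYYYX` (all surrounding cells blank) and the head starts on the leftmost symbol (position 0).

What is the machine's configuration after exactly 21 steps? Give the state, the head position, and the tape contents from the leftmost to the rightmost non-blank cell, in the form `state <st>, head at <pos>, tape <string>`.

state q4, head at 5, tape XYX_XYXX

state=q0 head=0 tape=_[X]XYYYX__   (q0,X)→(q4,X,L)
state=q4 head=-1 tape=[_]XXYYYX__   (q4,_)→(q3,X,R)
state=q3 head=0 tape=X[X]XYYYX__   (q3,X)→(q4,Y,R)
state=q4 head=1 tape=XY[X]YYYX__   (q4,X)→(q0,X,R)
state=q0 head=2 tape=XYX[Y]YYX__   (q0,Y)→(q0,_,R)
state=q0 head=3 tape=XYX_[Y]YX__   (q0,Y)→(q0,_,R)
state=q0 head=4 tape=XYX__[Y]X__   (q0,Y)→(q0,_,R)
state=q0 head=5 tape=XYX___[X]__   (q0,X)→(q4,X,L)
state=q4 head=4 tape=XYX__[_]X__   (q4,_)→(q3,X,R)
state=q3 head=5 tape=XYX__X[X]__   (q3,X)→(q4,Y,R)
state=q4 head=6 tape=XYX__XY[_]_   (q4,_)→(q3,X,R)
state=q3 head=7 tape=XYX__XYX[_]   (q3,_)→(q1,_,L)
state=q1 head=6 tape=XYX__XY[X]_   (q1,X)→(q1,X,L)
state=q1 head=5 tape=XYX__X[Y]X_   (q1,Y)→(q0,X,L)
state=q0 head=4 tape=XYX__[X]XX_   (q0,X)→(q4,X,L)
state=q4 head=3 tape=XYX_[_]XXX_   (q4,_)→(q3,X,R)
state=q3 head=4 tape=XYX_X[X]XX_   (q3,X)→(q4,Y,R)
state=q4 head=5 tape=XYX_XY[X]X_   (q4,X)→(q0,X,R)
state=q0 head=6 tape=XYX_XYX[X]_   (q0,X)→(q4,X,L)
state=q4 head=5 tape=XYX_XY[X]X_   (q4,X)→(q0,X,R)
state=q0 head=6 tape=XYX_XYX[X]_   (q0,X)→(q4,X,L)
state=q4 head=5 tape=XYX_XY[X]X_
After 21 steps: state q4, head at 5, tape XYX_XYXX.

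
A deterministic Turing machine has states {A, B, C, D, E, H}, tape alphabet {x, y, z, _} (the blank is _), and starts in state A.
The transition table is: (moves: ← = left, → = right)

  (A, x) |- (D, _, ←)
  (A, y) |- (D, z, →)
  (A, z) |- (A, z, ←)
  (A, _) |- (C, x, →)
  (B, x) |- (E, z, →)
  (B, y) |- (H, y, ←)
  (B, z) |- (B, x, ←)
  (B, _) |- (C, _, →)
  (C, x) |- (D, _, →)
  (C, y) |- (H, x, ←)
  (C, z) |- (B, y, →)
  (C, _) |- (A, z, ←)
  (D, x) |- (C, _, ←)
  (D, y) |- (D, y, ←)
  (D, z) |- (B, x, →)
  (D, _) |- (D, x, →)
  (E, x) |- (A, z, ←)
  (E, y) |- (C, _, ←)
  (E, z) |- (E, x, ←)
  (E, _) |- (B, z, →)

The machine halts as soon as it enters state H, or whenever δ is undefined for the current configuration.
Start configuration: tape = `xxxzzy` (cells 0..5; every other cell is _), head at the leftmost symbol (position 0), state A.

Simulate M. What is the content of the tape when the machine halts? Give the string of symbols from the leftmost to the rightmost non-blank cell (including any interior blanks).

xxxxyxzy

state=A head=0 tape=__[x]xxzzy   (A,x)→(D,_,←)
state=D head=-1 tape=_[_]_xxzzy   (D,_)→(D,x,→)
state=D head=0 tape=_x[_]xxzzy   (D,_)→(D,x,→)
state=D head=1 tape=_xx[x]xzzy   (D,x)→(C,_,←)
state=C head=0 tape=_x[x]_xzzy   (C,x)→(D,_,→)
state=D head=1 tape=_x_[_]xzzy   (D,_)→(D,x,→)
state=D head=2 tape=_x_x[x]zzy   (D,x)→(C,_,←)
state=C head=1 tape=_x_[x]_zzy   (C,x)→(D,_,→)
state=D head=2 tape=_x__[_]zzy   (D,_)→(D,x,→)
state=D head=3 tape=_x__x[z]zy   (D,z)→(B,x,→)
state=B head=4 tape=_x__xx[z]y   (B,z)→(B,x,←)
state=B head=3 tape=_x__x[x]xy   (B,x)→(E,z,→)
state=E head=4 tape=_x__xz[x]y   (E,x)→(A,z,←)
state=A head=3 tape=_x__x[z]zy   (A,z)→(A,z,←)
state=A head=2 tape=_x__[x]zzy   (A,x)→(D,_,←)
state=D head=1 tape=_x_[_]_zzy   (D,_)→(D,x,→)
state=D head=2 tape=_x_x[_]zzy   (D,_)→(D,x,→)
state=D head=3 tape=_x_xx[z]zy   (D,z)→(B,x,→)
state=B head=4 tape=_x_xxx[z]y   (B,z)→(B,x,←)
state=B head=3 tape=_x_xx[x]xy   (B,x)→(E,z,→)
state=E head=4 tape=_x_xxz[x]y   (E,x)→(A,z,←)
state=A head=3 tape=_x_xx[z]zy   (A,z)→(A,z,←)
state=A head=2 tape=_x_x[x]zzy   (A,x)→(D,_,←)
state=D head=1 tape=_x_[x]_zzy   (D,x)→(C,_,←)
state=C head=0 tape=_x[_]__zzy   (C,_)→(A,z,←)
state=A head=-1 tape=_[x]z__zzy   (A,x)→(D,_,←)
state=D head=-2 tape=[_]_z__zzy   (D,_)→(D,x,→)
state=D head=-1 tape=x[_]z__zzy   (D,_)→(D,x,→)
state=D head=0 tape=xx[z]__zzy   (D,z)→(B,x,→)
state=B head=1 tape=xxx[_]_zzy   (B,_)→(C,_,→)
state=C head=2 tape=xxx_[_]zzy   (C,_)→(A,z,←)
state=A head=1 tape=xxx[_]zzzy   (A,_)→(C,x,→)
state=C head=2 tape=xxxx[z]zzy   (C,z)→(B,y,→)
state=B head=3 tape=xxxxy[z]zy   (B,z)→(B,x,←)
state=B head=2 tape=xxxx[y]xzy   (B,y)→(H,y,←)
state=H head=1 tape=xxx[x]yxzy
The non-blank tape span at halt is xxxxyxzy.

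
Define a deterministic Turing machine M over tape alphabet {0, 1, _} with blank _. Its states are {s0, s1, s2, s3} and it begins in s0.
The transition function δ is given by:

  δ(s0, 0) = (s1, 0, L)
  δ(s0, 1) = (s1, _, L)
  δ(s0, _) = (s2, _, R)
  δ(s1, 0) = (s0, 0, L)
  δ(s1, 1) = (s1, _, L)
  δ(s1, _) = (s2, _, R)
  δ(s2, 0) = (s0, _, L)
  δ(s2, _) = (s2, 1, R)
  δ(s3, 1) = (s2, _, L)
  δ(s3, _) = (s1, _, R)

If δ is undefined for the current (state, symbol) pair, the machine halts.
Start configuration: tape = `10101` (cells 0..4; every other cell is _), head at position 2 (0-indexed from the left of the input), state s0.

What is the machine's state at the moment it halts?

s2

s0 | _10[1]01   read 1 → write _, move L, go to s1
s1 | _1[0]_01   read 0 → write 0, move L, go to s0
s0 | _[1]0_01   read 1 → write _, move L, go to s1
s1 | [_]_0_01   read _ → write _, move R, go to s2
s2 | _[_]0_01   read _ → write 1, move R, go to s2
s2 | _1[0]_01   read 0 → write _, move L, go to s0
s0 | _[1]__01   read 1 → write _, move L, go to s1
s1 | [_]___01   read _ → write _, move R, go to s2
s2 | _[_]__01   read _ → write 1, move R, go to s2
s2 | _1[_]_01   read _ → write 1, move R, go to s2
s2 | _11[_]01   read _ → write 1, move R, go to s2
s2 | _111[0]1   read 0 → write _, move L, go to s0
s0 | _11[1]_1   read 1 → write _, move L, go to s1
s1 | _1[1]__1   read 1 → write _, move L, go to s1
s1 | _[1]___1   read 1 → write _, move L, go to s1
s1 | [_]____1   read _ → write _, move R, go to s2
s2 | _[_]___1   read _ → write 1, move R, go to s2
s2 | _1[_]__1   read _ → write 1, move R, go to s2
s2 | _11[_]_1   read _ → write 1, move R, go to s2
s2 | _111[_]1   read _ → write 1, move R, go to s2
s2 | _1111[1]
No transition is defined for (s2, 1); M halts in state s2.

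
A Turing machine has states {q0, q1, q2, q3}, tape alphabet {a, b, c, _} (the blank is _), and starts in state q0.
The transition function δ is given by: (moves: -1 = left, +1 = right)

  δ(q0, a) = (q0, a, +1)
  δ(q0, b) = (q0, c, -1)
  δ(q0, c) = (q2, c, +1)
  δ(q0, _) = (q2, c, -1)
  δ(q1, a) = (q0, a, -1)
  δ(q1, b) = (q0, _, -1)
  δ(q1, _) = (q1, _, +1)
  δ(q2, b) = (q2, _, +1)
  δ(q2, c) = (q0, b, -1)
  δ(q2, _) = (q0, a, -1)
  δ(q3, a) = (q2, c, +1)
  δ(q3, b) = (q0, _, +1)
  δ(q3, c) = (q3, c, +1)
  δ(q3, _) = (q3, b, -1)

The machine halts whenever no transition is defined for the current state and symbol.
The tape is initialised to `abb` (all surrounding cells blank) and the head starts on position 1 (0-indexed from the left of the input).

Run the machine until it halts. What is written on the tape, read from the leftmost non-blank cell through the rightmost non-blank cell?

ac_a

q0 | a[b]b_   read b → write c, move -1, go to q0
q0 | [a]cb_   read a → write a, move +1, go to q0
q0 | a[c]b_   read c → write c, move +1, go to q2
q2 | ac[b]_   read b → write _, move +1, go to q2
q2 | ac_[_]   read _ → write a, move -1, go to q0
q0 | ac[_]a   read _ → write c, move -1, go to q2
q2 | a[c]ca   read c → write b, move -1, go to q0
q0 | [a]bca   read a → write a, move +1, go to q0
q0 | a[b]ca   read b → write c, move -1, go to q0
q0 | [a]cca   read a → write a, move +1, go to q0
q0 | a[c]ca   read c → write c, move +1, go to q2
q2 | ac[c]a   read c → write b, move -1, go to q0
q0 | a[c]ba   read c → write c, move +1, go to q2
q2 | ac[b]a   read b → write _, move +1, go to q2
q2 | ac_[a]
The non-blank tape span at halt is ac_a.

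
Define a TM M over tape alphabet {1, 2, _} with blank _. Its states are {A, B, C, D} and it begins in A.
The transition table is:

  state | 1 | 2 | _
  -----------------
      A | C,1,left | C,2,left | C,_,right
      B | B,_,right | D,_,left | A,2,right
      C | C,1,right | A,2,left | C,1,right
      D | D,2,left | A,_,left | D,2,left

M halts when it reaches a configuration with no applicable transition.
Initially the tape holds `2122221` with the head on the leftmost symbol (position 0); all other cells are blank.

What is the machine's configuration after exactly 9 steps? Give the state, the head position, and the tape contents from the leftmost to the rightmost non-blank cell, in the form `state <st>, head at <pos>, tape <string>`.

state C, head at -1, tape 112122221

state=A head=0 tape=__[2]122221   (A,2)→(C,2,left)
state=C head=-1 tape=_[_]2122221   (C,_)→(C,1,right)
state=C head=0 tape=_1[2]122221   (C,2)→(A,2,left)
state=A head=-1 tape=_[1]2122221   (A,1)→(C,1,left)
state=C head=-2 tape=[_]12122221   (C,_)→(C,1,right)
state=C head=-1 tape=1[1]2122221   (C,1)→(C,1,right)
state=C head=0 tape=11[2]122221   (C,2)→(A,2,left)
state=A head=-1 tape=1[1]2122221   (A,1)→(C,1,left)
state=C head=-2 tape=[1]12122221   (C,1)→(C,1,right)
state=C head=-1 tape=1[1]2122221
After 9 steps: state C, head at -1, tape 112122221.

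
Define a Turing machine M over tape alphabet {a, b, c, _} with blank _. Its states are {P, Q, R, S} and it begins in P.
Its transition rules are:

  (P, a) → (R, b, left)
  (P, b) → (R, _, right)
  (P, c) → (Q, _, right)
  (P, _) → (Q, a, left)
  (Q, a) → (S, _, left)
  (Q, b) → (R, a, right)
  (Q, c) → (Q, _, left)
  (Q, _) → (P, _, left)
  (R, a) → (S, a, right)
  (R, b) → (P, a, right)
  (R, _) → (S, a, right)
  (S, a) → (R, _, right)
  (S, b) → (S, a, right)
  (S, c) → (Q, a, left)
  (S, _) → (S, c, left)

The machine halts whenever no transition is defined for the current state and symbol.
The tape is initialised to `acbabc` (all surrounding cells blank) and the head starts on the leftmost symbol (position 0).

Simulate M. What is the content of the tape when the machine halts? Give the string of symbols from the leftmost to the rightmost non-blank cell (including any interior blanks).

a_a_a__c

P | _[a]cbabc__   read a → write b, move left, go to R
R | [_]bcbabc__   read _ → write a, move right, go to S
S | a[b]cbabc__   read b → write a, move right, go to S
S | aa[c]babc__   read c → write a, move left, go to Q
Q | a[a]ababc__   read a → write _, move left, go to S
S | [a]_ababc__   read a → write _, move right, go to R
R | _[_]ababc__   read _ → write a, move right, go to S
S | _a[a]babc__   read a → write _, move right, go to R
R | _a_[b]abc__   read b → write a, move right, go to P
P | _a_a[a]bc__   read a → write b, move left, go to R
R | _a_[a]bbc__   read a → write a, move right, go to S
S | _a_a[b]bc__   read b → write a, move right, go to S
S | _a_aa[b]c__   read b → write a, move right, go to S
S | _a_aaa[c]__   read c → write a, move left, go to Q
Q | _a_aa[a]a__   read a → write _, move left, go to S
S | _a_a[a]_a__   read a → write _, move right, go to R
R | _a_a_[_]a__   read _ → write a, move right, go to S
S | _a_a_a[a]__   read a → write _, move right, go to R
R | _a_a_a_[_]_   read _ → write a, move right, go to S
S | _a_a_a_a[_]   read _ → write c, move left, go to S
S | _a_a_a_[a]c   read a → write _, move right, go to R
R | _a_a_a__[c]
The non-blank tape span at halt is a_a_a__c.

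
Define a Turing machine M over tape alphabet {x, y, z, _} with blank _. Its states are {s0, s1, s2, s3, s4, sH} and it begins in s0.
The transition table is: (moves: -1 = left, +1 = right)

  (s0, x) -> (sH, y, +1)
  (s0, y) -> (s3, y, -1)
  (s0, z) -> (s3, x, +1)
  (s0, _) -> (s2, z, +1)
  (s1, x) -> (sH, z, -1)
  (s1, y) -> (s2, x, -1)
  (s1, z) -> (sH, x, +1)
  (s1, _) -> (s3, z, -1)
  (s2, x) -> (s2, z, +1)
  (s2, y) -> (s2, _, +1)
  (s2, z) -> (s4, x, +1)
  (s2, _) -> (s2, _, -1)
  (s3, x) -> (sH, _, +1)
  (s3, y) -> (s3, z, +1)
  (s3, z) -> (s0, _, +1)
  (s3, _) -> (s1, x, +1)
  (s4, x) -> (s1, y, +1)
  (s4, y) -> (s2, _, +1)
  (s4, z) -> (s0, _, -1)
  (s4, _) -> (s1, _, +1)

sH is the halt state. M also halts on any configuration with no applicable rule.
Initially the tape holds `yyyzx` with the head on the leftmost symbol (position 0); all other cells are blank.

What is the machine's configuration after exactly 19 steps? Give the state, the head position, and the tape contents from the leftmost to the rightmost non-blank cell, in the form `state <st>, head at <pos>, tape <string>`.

state sH, head at 9, tape zz__xz_xxx

state=s0 head=0 tape=_[y]yyzx_____   (s0,y)→(s3,y,-1)
state=s3 head=-1 tape=[_]yyyzx_____   (s3,_)→(s1,x,+1)
state=s1 head=0 tape=x[y]yyzx_____   (s1,y)→(s2,x,-1)
state=s2 head=-1 tape=[x]xyyzx_____   (s2,x)→(s2,z,+1)
state=s2 head=0 tape=z[x]yyzx_____   (s2,x)→(s2,z,+1)
state=s2 head=1 tape=zz[y]yzx_____   (s2,y)→(s2,_,+1)
state=s2 head=2 tape=zz_[y]zx_____   (s2,y)→(s2,_,+1)
state=s2 head=3 tape=zz__[z]x_____   (s2,z)→(s4,x,+1)
state=s4 head=4 tape=zz__x[x]_____   (s4,x)→(s1,y,+1)
state=s1 head=5 tape=zz__xy[_]____   (s1,_)→(s3,z,-1)
state=s3 head=4 tape=zz__x[y]z____   (s3,y)→(s3,z,+1)
state=s3 head=5 tape=zz__xz[z]____   (s3,z)→(s0,_,+1)
state=s0 head=6 tape=zz__xz_[_]___   (s0,_)→(s2,z,+1)
state=s2 head=7 tape=zz__xz_z[_]__   (s2,_)→(s2,_,-1)
state=s2 head=6 tape=zz__xz_[z]___   (s2,z)→(s4,x,+1)
state=s4 head=7 tape=zz__xz_x[_]__   (s4,_)→(s1,_,+1)
state=s1 head=8 tape=zz__xz_x_[_]_   (s1,_)→(s3,z,-1)
state=s3 head=7 tape=zz__xz_x[_]z_   (s3,_)→(s1,x,+1)
state=s1 head=8 tape=zz__xz_xx[z]_   (s1,z)→(sH,x,+1)
state=sH head=9 tape=zz__xz_xxx[_]
After 19 steps: state sH, head at 9, tape zz__xz_xxx.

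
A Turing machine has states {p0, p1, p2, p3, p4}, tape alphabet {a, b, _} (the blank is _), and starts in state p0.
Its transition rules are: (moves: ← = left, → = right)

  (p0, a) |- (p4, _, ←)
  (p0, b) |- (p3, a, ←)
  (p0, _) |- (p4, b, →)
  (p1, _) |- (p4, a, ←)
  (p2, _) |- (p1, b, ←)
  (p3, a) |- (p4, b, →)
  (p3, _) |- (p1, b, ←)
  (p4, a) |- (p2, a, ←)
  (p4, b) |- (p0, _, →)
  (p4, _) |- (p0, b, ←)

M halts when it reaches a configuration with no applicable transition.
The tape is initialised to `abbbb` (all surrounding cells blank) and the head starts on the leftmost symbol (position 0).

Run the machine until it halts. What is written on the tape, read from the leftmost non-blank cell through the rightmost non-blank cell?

p0 | __[a]bbbb   read a → write _, move ←, go to p4
p4 | _[_]_bbbb   read _ → write b, move ←, go to p0
p0 | [_]b_bbbb   read _ → write b, move →, go to p4
p4 | b[b]_bbbb   read b → write _, move →, go to p0
p0 | b_[_]bbbb   read _ → write b, move →, go to p4
p4 | b_b[b]bbb   read b → write _, move →, go to p0
p0 | b_b_[b]bb   read b → write a, move ←, go to p3
p3 | b_b[_]abb   read _ → write b, move ←, go to p1
p1 | b_[b]babb
The non-blank tape span at halt is b_bbabb.

b_bbabb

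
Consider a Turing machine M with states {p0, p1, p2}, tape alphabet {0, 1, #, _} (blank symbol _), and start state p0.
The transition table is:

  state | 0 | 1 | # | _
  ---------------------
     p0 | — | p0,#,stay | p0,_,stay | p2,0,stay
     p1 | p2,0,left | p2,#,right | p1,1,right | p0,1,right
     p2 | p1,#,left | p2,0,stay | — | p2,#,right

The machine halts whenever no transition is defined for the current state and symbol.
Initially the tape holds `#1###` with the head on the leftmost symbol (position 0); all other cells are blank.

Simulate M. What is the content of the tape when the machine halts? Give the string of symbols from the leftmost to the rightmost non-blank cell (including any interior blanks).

state=p0 head=0 tape=_[#]1###   (p0,#)→(p0,_,stay)
state=p0 head=0 tape=_[_]1###   (p0,_)→(p2,0,stay)
state=p2 head=0 tape=_[0]1###   (p2,0)→(p1,#,left)
state=p1 head=-1 tape=[_]#1###   (p1,_)→(p0,1,right)
state=p0 head=0 tape=1[#]1###   (p0,#)→(p0,_,stay)
state=p0 head=0 tape=1[_]1###   (p0,_)→(p2,0,stay)
state=p2 head=0 tape=1[0]1###   (p2,0)→(p1,#,left)
state=p1 head=-1 tape=[1]#1###   (p1,1)→(p2,#,right)
state=p2 head=0 tape=#[#]1###
The non-blank tape span at halt is ##1###.

##1###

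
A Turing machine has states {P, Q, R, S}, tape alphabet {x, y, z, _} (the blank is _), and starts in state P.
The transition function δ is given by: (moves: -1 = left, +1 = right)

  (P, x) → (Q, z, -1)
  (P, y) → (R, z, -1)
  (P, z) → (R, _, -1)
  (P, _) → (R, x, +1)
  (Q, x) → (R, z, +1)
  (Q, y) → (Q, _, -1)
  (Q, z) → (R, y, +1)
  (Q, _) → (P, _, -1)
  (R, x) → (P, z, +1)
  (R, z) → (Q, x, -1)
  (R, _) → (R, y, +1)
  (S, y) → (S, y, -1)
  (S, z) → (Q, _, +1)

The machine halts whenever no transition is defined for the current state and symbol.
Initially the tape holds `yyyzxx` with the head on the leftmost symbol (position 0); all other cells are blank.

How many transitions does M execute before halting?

state=P head=0 tape=___[y]yyzxx   (P,y)→(R,z,-1)
state=R head=-1 tape=__[_]zyyzxx   (R,_)→(R,y,+1)
state=R head=0 tape=__y[z]yyzxx   (R,z)→(Q,x,-1)
state=Q head=-1 tape=__[y]xyyzxx   (Q,y)→(Q,_,-1)
state=Q head=-2 tape=_[_]_xyyzxx   (Q,_)→(P,_,-1)
state=P head=-3 tape=[_]__xyyzxx   (P,_)→(R,x,+1)
state=R head=-2 tape=x[_]_xyyzxx   (R,_)→(R,y,+1)
state=R head=-1 tape=xy[_]xyyzxx   (R,_)→(R,y,+1)
state=R head=0 tape=xyy[x]yyzxx   (R,x)→(P,z,+1)
state=P head=1 tape=xyyz[y]yzxx   (P,y)→(R,z,-1)
state=R head=0 tape=xyy[z]zyzxx   (R,z)→(Q,x,-1)
state=Q head=-1 tape=xy[y]xzyzxx   (Q,y)→(Q,_,-1)
state=Q head=-2 tape=x[y]_xzyzxx   (Q,y)→(Q,_,-1)
state=Q head=-3 tape=[x]__xzyzxx   (Q,x)→(R,z,+1)
state=R head=-2 tape=z[_]_xzyzxx   (R,_)→(R,y,+1)
state=R head=-1 tape=zy[_]xzyzxx   (R,_)→(R,y,+1)
state=R head=0 tape=zyy[x]zyzxx   (R,x)→(P,z,+1)
state=P head=1 tape=zyyz[z]yzxx   (P,z)→(R,_,-1)
state=R head=0 tape=zyy[z]_yzxx   (R,z)→(Q,x,-1)
state=Q head=-1 tape=zy[y]x_yzxx   (Q,y)→(Q,_,-1)
state=Q head=-2 tape=z[y]_x_yzxx   (Q,y)→(Q,_,-1)
state=Q head=-3 tape=[z]__x_yzxx   (Q,z)→(R,y,+1)
state=R head=-2 tape=y[_]_x_yzxx   (R,_)→(R,y,+1)
state=R head=-1 tape=yy[_]x_yzxx   (R,_)→(R,y,+1)
state=R head=0 tape=yyy[x]_yzxx   (R,x)→(P,z,+1)
state=P head=1 tape=yyyz[_]yzxx   (P,_)→(R,x,+1)
state=R head=2 tape=yyyzx[y]zxx
M halts after 26 transitions.

26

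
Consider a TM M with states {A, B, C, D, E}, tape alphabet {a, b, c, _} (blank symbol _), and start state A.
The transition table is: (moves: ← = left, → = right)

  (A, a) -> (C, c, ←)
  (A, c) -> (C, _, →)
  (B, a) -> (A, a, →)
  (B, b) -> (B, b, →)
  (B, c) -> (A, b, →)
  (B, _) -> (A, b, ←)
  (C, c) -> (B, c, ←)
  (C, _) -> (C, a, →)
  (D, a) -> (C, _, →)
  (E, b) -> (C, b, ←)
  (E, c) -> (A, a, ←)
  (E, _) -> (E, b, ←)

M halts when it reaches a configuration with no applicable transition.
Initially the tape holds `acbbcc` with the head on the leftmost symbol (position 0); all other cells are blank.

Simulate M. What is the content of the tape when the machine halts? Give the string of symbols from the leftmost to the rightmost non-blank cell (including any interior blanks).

A | __[a]cbbcc   read a → write c, move ←, go to C
C | _[_]ccbbcc   read _ → write a, move →, go to C
C | _a[c]cbbcc   read c → write c, move ←, go to B
B | _[a]ccbbcc   read a → write a, move →, go to A
A | _a[c]cbbcc   read c → write _, move →, go to C
C | _a_[c]bbcc   read c → write c, move ←, go to B
B | _a[_]cbbcc   read _ → write b, move ←, go to A
A | _[a]bcbbcc   read a → write c, move ←, go to C
C | [_]cbcbbcc   read _ → write a, move →, go to C
C | a[c]bcbbcc   read c → write c, move ←, go to B
B | [a]cbcbbcc   read a → write a, move →, go to A
A | a[c]bcbbcc   read c → write _, move →, go to C
C | a_[b]cbbcc
The non-blank tape span at halt is a_bcbbcc.

a_bcbbcc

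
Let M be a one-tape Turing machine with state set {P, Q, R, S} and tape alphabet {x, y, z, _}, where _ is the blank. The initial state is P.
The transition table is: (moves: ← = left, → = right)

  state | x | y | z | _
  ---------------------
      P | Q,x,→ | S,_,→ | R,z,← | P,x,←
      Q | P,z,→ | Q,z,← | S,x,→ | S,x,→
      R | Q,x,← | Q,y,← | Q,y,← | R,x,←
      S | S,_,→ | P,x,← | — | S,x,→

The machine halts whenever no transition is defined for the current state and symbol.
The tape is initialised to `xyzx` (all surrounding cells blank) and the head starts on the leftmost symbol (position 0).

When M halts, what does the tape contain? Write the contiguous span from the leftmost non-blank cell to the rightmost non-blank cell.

z_zzx

P | _[x]yzx   read x → write x, move →, go to Q
Q | _x[y]zx   read y → write z, move ←, go to Q
Q | _[x]zzx   read x → write z, move →, go to P
P | _z[z]zx   read z → write z, move ←, go to R
R | _[z]zzx   read z → write y, move ←, go to Q
Q | [_]yzzx   read _ → write x, move →, go to S
S | x[y]zzx   read y → write x, move ←, go to P
P | [x]xzzx   read x → write x, move →, go to Q
Q | x[x]zzx   read x → write z, move →, go to P
P | xz[z]zx   read z → write z, move ←, go to R
R | x[z]zzx   read z → write y, move ←, go to Q
Q | [x]yzzx   read x → write z, move →, go to P
P | z[y]zzx   read y → write _, move →, go to S
S | z_[z]zx
The non-blank tape span at halt is z_zzx.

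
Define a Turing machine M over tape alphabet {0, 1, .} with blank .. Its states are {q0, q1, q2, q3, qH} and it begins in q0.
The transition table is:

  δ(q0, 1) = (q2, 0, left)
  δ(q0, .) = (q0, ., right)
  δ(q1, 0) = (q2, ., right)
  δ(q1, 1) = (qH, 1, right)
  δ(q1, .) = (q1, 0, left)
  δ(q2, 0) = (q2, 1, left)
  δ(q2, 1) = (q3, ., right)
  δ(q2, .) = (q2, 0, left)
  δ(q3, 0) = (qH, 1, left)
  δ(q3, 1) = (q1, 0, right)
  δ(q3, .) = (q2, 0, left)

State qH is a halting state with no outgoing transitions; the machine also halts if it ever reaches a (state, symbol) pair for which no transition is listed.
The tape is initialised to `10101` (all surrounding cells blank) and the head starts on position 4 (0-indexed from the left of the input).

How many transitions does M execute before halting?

state=q0 head=4 tape=1010[1].   (q0,1)→(q2,0,left)
state=q2 head=3 tape=101[0]0.   (q2,0)→(q2,1,left)
state=q2 head=2 tape=10[1]10.   (q2,1)→(q3,.,right)
state=q3 head=3 tape=10.[1]0.   (q3,1)→(q1,0,right)
state=q1 head=4 tape=10.0[0].   (q1,0)→(q2,.,right)
state=q2 head=5 tape=10.0.[.]   (q2,.)→(q2,0,left)
state=q2 head=4 tape=10.0[.]0   (q2,.)→(q2,0,left)
state=q2 head=3 tape=10.[0]00   (q2,0)→(q2,1,left)
state=q2 head=2 tape=10[.]100   (q2,.)→(q2,0,left)
state=q2 head=1 tape=1[0]0100   (q2,0)→(q2,1,left)
state=q2 head=0 tape=[1]10100   (q2,1)→(q3,.,right)
state=q3 head=1 tape=.[1]0100   (q3,1)→(q1,0,right)
state=q1 head=2 tape=.0[0]100   (q1,0)→(q2,.,right)
state=q2 head=3 tape=.0.[1]00   (q2,1)→(q3,.,right)
state=q3 head=4 tape=.0..[0]0   (q3,0)→(qH,1,left)
state=qH head=3 tape=.0.[.]10
M halts after 15 transitions.

15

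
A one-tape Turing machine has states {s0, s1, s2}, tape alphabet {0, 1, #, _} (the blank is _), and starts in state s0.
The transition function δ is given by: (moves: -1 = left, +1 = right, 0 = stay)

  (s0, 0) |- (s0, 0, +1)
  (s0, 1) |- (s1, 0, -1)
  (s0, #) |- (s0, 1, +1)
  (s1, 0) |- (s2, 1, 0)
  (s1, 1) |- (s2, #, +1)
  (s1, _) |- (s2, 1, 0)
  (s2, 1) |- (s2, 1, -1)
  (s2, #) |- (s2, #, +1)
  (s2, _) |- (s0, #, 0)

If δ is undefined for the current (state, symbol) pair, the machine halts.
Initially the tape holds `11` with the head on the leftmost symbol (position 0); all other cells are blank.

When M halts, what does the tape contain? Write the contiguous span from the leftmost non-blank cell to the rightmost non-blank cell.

#001

state=s0 head=0 tape=__[1]1   (s0,1)→(s1,0,-1)
state=s1 head=-1 tape=_[_]01   (s1,_)→(s2,1,0)
state=s2 head=-1 tape=_[1]01   (s2,1)→(s2,1,-1)
state=s2 head=-2 tape=[_]101   (s2,_)→(s0,#,0)
state=s0 head=-2 tape=[#]101   (s0,#)→(s0,1,+1)
state=s0 head=-1 tape=1[1]01   (s0,1)→(s1,0,-1)
state=s1 head=-2 tape=[1]001   (s1,1)→(s2,#,+1)
state=s2 head=-1 tape=#[0]01
The non-blank tape span at halt is #001.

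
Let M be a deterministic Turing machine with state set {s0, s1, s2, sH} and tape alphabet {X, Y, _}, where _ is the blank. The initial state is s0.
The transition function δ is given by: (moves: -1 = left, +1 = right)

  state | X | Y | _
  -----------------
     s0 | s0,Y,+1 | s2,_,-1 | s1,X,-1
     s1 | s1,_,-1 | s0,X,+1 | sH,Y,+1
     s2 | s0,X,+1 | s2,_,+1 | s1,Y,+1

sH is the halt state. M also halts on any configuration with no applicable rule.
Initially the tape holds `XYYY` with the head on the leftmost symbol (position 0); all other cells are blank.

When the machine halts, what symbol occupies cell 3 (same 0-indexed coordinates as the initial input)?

state=s0 head=0 tape=[X]YYY   (s0,X)→(s0,Y,+1)
state=s0 head=1 tape=Y[Y]YY   (s0,Y)→(s2,_,-1)
state=s2 head=0 tape=[Y]_YY   (s2,Y)→(s2,_,+1)
state=s2 head=1 tape=_[_]YY   (s2,_)→(s1,Y,+1)
state=s1 head=2 tape=_Y[Y]Y   (s1,Y)→(s0,X,+1)
state=s0 head=3 tape=_YX[Y]   (s0,Y)→(s2,_,-1)
state=s2 head=2 tape=_Y[X]_   (s2,X)→(s0,X,+1)
state=s0 head=3 tape=_YX[_]   (s0,_)→(s1,X,-1)
state=s1 head=2 tape=_Y[X]X   (s1,X)→(s1,_,-1)
state=s1 head=1 tape=_[Y]_X   (s1,Y)→(s0,X,+1)
state=s0 head=2 tape=_X[_]X   (s0,_)→(s1,X,-1)
state=s1 head=1 tape=_[X]XX   (s1,X)→(s1,_,-1)
state=s1 head=0 tape=[_]_XX   (s1,_)→(sH,Y,+1)
state=sH head=1 tape=Y[_]XX
Cell 3 holds X when M halts.

X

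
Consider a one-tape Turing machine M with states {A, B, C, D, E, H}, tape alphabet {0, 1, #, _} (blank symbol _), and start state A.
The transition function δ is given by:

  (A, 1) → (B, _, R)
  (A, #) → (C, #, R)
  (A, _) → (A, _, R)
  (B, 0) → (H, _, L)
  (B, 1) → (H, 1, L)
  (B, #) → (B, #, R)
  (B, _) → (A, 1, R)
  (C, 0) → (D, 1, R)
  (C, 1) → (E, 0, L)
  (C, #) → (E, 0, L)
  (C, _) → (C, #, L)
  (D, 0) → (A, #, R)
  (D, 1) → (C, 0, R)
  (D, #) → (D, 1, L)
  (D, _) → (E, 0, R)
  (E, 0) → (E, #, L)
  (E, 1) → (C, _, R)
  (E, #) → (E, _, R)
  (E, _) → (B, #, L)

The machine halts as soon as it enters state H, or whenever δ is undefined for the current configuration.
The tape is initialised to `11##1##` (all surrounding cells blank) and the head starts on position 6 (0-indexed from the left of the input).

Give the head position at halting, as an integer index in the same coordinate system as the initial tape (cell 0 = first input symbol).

3

A | 11##1#[#]_   read # → write #, move R, go to C
C | 11##1##[_]   read _ → write #, move L, go to C
C | 11##1#[#]#   read # → write 0, move L, go to E
E | 11##1[#]0#   read # → write _, move R, go to E
E | 11##1_[0]#   read 0 → write #, move L, go to E
E | 11##1[_]##   read _ → write #, move L, go to B
B | 11##[1]###   read 1 → write 1, move L, go to H
H | 11#[#]1###
At halt the head is at cell 3.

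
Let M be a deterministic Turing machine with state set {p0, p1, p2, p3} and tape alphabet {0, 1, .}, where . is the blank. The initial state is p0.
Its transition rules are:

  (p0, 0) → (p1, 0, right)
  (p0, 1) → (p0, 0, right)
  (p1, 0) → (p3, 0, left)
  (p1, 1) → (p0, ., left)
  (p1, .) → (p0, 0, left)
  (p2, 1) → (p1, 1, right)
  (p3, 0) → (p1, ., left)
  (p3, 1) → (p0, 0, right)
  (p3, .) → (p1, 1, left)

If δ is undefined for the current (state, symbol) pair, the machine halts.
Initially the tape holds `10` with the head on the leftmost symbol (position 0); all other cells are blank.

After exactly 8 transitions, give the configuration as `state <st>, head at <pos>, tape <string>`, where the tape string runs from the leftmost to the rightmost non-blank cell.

state=p0 head=0 tape=..[1]0.   (p0,1)→(p0,0,right)
state=p0 head=1 tape=..0[0].   (p0,0)→(p1,0,right)
state=p1 head=2 tape=..00[.]   (p1,.)→(p0,0,left)
state=p0 head=1 tape=..0[0]0   (p0,0)→(p1,0,right)
state=p1 head=2 tape=..00[0]   (p1,0)→(p3,0,left)
state=p3 head=1 tape=..0[0]0   (p3,0)→(p1,.,left)
state=p1 head=0 tape=..[0].0   (p1,0)→(p3,0,left)
state=p3 head=-1 tape=.[.]0.0   (p3,.)→(p1,1,left)
state=p1 head=-2 tape=[.]10.0
After 8 steps: state p1, head at -2, tape 10.0.

state p1, head at -2, tape 10.0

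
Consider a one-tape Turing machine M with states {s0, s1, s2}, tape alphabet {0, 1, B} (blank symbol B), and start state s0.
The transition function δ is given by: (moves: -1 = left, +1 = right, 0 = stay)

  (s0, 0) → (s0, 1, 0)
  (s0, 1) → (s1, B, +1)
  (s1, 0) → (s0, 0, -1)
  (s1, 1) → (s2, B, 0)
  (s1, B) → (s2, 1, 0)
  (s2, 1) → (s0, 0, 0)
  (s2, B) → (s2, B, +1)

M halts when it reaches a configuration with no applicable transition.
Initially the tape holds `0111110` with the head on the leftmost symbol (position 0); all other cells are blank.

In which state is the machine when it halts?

s0 | [0]111110   read 0 → write 1, move 0, go to s0
s0 | [1]111110   read 1 → write B, move +1, go to s1
s1 | B[1]11110   read 1 → write B, move 0, go to s2
s2 | B[B]11110   read B → write B, move +1, go to s2
s2 | BB[1]1110   read 1 → write 0, move 0, go to s0
s0 | BB[0]1110   read 0 → write 1, move 0, go to s0
s0 | BB[1]1110   read 1 → write B, move +1, go to s1
s1 | BBB[1]110   read 1 → write B, move 0, go to s2
s2 | BBB[B]110   read B → write B, move +1, go to s2
s2 | BBBB[1]10   read 1 → write 0, move 0, go to s0
s0 | BBBB[0]10   read 0 → write 1, move 0, go to s0
s0 | BBBB[1]10   read 1 → write B, move +1, go to s1
s1 | BBBBB[1]0   read 1 → write B, move 0, go to s2
s2 | BBBBB[B]0   read B → write B, move +1, go to s2
s2 | BBBBBB[0]
No transition is defined for (s2, 0); M halts in state s2.

s2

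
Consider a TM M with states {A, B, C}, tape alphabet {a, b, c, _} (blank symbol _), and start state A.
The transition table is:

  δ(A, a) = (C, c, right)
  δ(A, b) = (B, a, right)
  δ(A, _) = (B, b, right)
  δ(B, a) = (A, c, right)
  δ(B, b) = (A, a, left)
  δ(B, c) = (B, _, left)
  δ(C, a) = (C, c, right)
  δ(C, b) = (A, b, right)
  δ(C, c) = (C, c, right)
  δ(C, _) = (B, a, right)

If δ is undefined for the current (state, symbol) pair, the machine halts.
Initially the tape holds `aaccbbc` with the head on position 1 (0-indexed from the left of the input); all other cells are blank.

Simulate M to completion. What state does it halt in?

state=A head=1 tape=a[a]ccbbc_   (A,a)→(C,c,right)
state=C head=2 tape=ac[c]cbbc_   (C,c)→(C,c,right)
state=C head=3 tape=acc[c]bbc_   (C,c)→(C,c,right)
state=C head=4 tape=accc[b]bc_   (C,b)→(A,b,right)
state=A head=5 tape=acccb[b]c_   (A,b)→(B,a,right)
state=B head=6 tape=acccba[c]_   (B,c)→(B,_,left)
state=B head=5 tape=acccb[a]__   (B,a)→(A,c,right)
state=A head=6 tape=acccbc[_]_   (A,_)→(B,b,right)
state=B head=7 tape=acccbcb[_]
No transition is defined for (B, _); M halts in state B.

B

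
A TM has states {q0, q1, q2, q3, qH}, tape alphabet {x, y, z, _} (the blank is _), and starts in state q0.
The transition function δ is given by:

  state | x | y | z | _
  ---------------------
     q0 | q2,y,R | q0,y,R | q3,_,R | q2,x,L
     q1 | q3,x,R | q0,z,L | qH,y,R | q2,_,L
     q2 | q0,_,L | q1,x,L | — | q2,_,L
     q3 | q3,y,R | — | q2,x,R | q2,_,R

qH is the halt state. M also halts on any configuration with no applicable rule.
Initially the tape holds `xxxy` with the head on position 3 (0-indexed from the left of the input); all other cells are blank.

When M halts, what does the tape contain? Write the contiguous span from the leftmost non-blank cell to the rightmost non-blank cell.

state=q0 head=3 tape=xxx[y]___   (q0,y)→(q0,y,R)
state=q0 head=4 tape=xxxy[_]__   (q0,_)→(q2,x,L)
state=q2 head=3 tape=xxx[y]x__   (q2,y)→(q1,x,L)
state=q1 head=2 tape=xx[x]xx__   (q1,x)→(q3,x,R)
state=q3 head=3 tape=xxx[x]x__   (q3,x)→(q3,y,R)
state=q3 head=4 tape=xxxy[x]__   (q3,x)→(q3,y,R)
state=q3 head=5 tape=xxxyy[_]_   (q3,_)→(q2,_,R)
state=q2 head=6 tape=xxxyy_[_]   (q2,_)→(q2,_,L)
state=q2 head=5 tape=xxxyy[_]_   (q2,_)→(q2,_,L)
state=q2 head=4 tape=xxxy[y]__   (q2,y)→(q1,x,L)
state=q1 head=3 tape=xxx[y]x__   (q1,y)→(q0,z,L)
state=q0 head=2 tape=xx[x]zx__   (q0,x)→(q2,y,R)
state=q2 head=3 tape=xxy[z]x__
The non-blank tape span at halt is xxyzx.

xxyzx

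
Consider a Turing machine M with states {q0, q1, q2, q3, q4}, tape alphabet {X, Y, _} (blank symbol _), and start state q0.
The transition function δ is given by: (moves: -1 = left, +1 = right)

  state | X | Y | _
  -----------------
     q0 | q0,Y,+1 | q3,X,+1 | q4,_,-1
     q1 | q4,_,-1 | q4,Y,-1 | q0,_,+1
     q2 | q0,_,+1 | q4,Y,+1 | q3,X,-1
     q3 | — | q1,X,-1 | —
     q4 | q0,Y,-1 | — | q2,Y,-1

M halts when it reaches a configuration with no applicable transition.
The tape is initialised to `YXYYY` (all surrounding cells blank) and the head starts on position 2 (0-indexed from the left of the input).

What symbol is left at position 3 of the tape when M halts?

q0 | ___YX[Y]YY   read Y → write X, move +1, go to q3
q3 | ___YXX[Y]Y   read Y → write X, move -1, go to q1
q1 | ___YX[X]XY   read X → write _, move -1, go to q4
q4 | ___Y[X]_XY   read X → write Y, move -1, go to q0
q0 | ___[Y]Y_XY   read Y → write X, move +1, go to q3
q3 | ___X[Y]_XY   read Y → write X, move -1, go to q1
q1 | ___[X]X_XY   read X → write _, move -1, go to q4
q4 | __[_]_X_XY   read _ → write Y, move -1, go to q2
q2 | _[_]Y_X_XY   read _ → write X, move -1, go to q3
q3 | [_]XY_X_XY
Cell 3 holds X when M halts.

X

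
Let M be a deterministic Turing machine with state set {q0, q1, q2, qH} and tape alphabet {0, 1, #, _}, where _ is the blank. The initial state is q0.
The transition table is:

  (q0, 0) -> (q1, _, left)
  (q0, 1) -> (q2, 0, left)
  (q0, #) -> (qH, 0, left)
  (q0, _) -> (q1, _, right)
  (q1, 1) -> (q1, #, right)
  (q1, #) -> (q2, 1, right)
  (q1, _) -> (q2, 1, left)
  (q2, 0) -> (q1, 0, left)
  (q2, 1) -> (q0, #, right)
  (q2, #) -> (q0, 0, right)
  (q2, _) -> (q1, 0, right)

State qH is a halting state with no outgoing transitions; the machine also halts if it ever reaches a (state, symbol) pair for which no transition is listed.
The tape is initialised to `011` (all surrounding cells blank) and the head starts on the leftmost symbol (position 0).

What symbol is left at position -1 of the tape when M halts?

state=q0 head=0 tape=__[0]11   (q0,0)→(q1,_,left)
state=q1 head=-1 tape=_[_]_11   (q1,_)→(q2,1,left)
state=q2 head=-2 tape=[_]1_11   (q2,_)→(q1,0,right)
state=q1 head=-1 tape=0[1]_11   (q1,1)→(q1,#,right)
state=q1 head=0 tape=0#[_]11   (q1,_)→(q2,1,left)
state=q2 head=-1 tape=0[#]111   (q2,#)→(q0,0,right)
state=q0 head=0 tape=00[1]11   (q0,1)→(q2,0,left)
state=q2 head=-1 tape=0[0]011   (q2,0)→(q1,0,left)
state=q1 head=-2 tape=[0]0011
Cell -1 holds 0 when M halts.

0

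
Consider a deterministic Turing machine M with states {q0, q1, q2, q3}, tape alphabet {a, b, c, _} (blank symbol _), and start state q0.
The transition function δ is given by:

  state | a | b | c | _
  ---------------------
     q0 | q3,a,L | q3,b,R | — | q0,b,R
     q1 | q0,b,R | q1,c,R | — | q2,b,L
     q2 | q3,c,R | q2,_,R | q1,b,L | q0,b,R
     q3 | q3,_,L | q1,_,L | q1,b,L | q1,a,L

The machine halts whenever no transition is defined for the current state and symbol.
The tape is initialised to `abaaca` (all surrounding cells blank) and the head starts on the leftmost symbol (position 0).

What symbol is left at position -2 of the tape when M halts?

b

state=q0 head=0 tape=_____[a]baaca   (q0,a)→(q3,a,L)
state=q3 head=-1 tape=____[_]abaaca   (q3,_)→(q1,a,L)
state=q1 head=-2 tape=___[_]aabaaca   (q1,_)→(q2,b,L)
state=q2 head=-3 tape=__[_]baabaaca   (q2,_)→(q0,b,R)
state=q0 head=-2 tape=__b[b]aabaaca   (q0,b)→(q3,b,R)
state=q3 head=-1 tape=__bb[a]abaaca   (q3,a)→(q3,_,L)
state=q3 head=-2 tape=__b[b]_abaaca   (q3,b)→(q1,_,L)
state=q1 head=-3 tape=__[b]__abaaca   (q1,b)→(q1,c,R)
state=q1 head=-2 tape=__c[_]_abaaca   (q1,_)→(q2,b,L)
state=q2 head=-3 tape=__[c]b_abaaca   (q2,c)→(q1,b,L)
state=q1 head=-4 tape=_[_]bb_abaaca   (q1,_)→(q2,b,L)
state=q2 head=-5 tape=[_]bbb_abaaca   (q2,_)→(q0,b,R)
state=q0 head=-4 tape=b[b]bb_abaaca   (q0,b)→(q3,b,R)
state=q3 head=-3 tape=bb[b]b_abaaca   (q3,b)→(q1,_,L)
state=q1 head=-4 tape=b[b]_b_abaaca   (q1,b)→(q1,c,R)
state=q1 head=-3 tape=bc[_]b_abaaca   (q1,_)→(q2,b,L)
state=q2 head=-4 tape=b[c]bb_abaaca   (q2,c)→(q1,b,L)
state=q1 head=-5 tape=[b]bbb_abaaca   (q1,b)→(q1,c,R)
state=q1 head=-4 tape=c[b]bb_abaaca   (q1,b)→(q1,c,R)
state=q1 head=-3 tape=cc[b]b_abaaca   (q1,b)→(q1,c,R)
state=q1 head=-2 tape=ccc[b]_abaaca   (q1,b)→(q1,c,R)
state=q1 head=-1 tape=cccc[_]abaaca   (q1,_)→(q2,b,L)
state=q2 head=-2 tape=ccc[c]babaaca   (q2,c)→(q1,b,L)
state=q1 head=-3 tape=cc[c]bbabaaca
Cell -2 holds b when M halts.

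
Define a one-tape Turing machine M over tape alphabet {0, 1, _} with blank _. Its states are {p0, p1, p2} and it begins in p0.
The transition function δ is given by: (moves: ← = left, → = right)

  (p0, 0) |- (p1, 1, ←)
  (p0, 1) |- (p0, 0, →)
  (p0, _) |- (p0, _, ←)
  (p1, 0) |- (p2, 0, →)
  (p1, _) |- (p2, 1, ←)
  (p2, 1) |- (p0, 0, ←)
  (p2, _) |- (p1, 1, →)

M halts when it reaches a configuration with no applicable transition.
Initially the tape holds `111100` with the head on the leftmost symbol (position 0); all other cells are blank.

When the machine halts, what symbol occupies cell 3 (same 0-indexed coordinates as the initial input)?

p0 | __[1]11100   read 1 → write 0, move →, go to p0
p0 | __0[1]1100   read 1 → write 0, move →, go to p0
p0 | __00[1]100   read 1 → write 0, move →, go to p0
p0 | __000[1]00   read 1 → write 0, move →, go to p0
p0 | __0000[0]0   read 0 → write 1, move ←, go to p1
p1 | __000[0]10   read 0 → write 0, move →, go to p2
p2 | __0000[1]0   read 1 → write 0, move ←, go to p0
p0 | __000[0]00   read 0 → write 1, move ←, go to p1
p1 | __00[0]100   read 0 → write 0, move →, go to p2
p2 | __000[1]00   read 1 → write 0, move ←, go to p0
p0 | __00[0]000   read 0 → write 1, move ←, go to p1
p1 | __0[0]1000   read 0 → write 0, move →, go to p2
p2 | __00[1]000   read 1 → write 0, move ←, go to p0
p0 | __0[0]0000   read 0 → write 1, move ←, go to p1
p1 | __[0]10000   read 0 → write 0, move →, go to p2
p2 | __0[1]0000   read 1 → write 0, move ←, go to p0
p0 | __[0]00000   read 0 → write 1, move ←, go to p1
p1 | _[_]100000   read _ → write 1, move ←, go to p2
p2 | [_]1100000   read _ → write 1, move →, go to p1
p1 | 1[1]100000
Cell 3 holds 0 when M halts.

0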